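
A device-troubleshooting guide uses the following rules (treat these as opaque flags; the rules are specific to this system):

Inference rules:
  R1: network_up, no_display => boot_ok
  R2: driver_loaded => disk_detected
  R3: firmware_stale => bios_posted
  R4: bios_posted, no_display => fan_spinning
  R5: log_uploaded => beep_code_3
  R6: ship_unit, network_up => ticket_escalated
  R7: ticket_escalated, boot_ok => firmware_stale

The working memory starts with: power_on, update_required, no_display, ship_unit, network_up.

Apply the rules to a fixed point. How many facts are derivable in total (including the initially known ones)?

Round 1: R1 [network_up, no_display => boot_ok]; R6 [ship_unit, network_up => ticket_escalated]. New: boot_ok, ticket_escalated.
Round 2: R7 [ticket_escalated, boot_ok => firmware_stale]. New: firmware_stale.
Round 3: R3 [firmware_stale => bios_posted]. New: bios_posted.
Round 4: R4 [bios_posted, no_display => fan_spinning]. New: fan_spinning.
Closure: {bios_posted, boot_ok, fan_spinning, firmware_stale, network_up, no_display, power_on, ship_unit, ticket_escalated, update_required} — 10 facts.

10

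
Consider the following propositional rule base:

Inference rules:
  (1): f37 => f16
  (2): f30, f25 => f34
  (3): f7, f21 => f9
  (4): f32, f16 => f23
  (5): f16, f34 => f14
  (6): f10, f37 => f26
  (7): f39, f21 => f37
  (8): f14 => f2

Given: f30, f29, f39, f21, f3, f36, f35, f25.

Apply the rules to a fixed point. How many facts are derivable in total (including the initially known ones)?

13

Round 1: (2) [f30, f25 => f34]; (7) [f39, f21 => f37]. Adds f34, f37.
Round 2: (1) [f37 => f16]. Adds f16.
Round 3: (5) [f16, f34 => f14]. Adds f14.
Round 4: (8) [f14 => f2]. Adds f2.
Closure: {f14, f16, f2, f21, f25, f29, f3, f30, f34, f35, f36, f37, f39} — 13 facts.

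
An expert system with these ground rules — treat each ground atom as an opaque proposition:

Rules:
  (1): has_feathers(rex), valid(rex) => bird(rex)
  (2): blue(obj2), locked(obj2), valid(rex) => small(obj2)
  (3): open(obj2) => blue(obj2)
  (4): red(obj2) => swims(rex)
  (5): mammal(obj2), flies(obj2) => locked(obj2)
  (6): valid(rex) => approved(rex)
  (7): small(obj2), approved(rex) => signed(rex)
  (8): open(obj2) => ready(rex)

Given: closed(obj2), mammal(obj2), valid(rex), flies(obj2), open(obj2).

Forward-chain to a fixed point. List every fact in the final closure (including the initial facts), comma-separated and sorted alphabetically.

approved(rex), blue(obj2), closed(obj2), flies(obj2), locked(obj2), mammal(obj2), open(obj2), ready(rex), signed(rex), small(obj2), valid(rex)

Round 1: (3) [open(obj2) => blue(obj2)]; (5) [mammal(obj2), flies(obj2) => locked(obj2)]; (6) [valid(rex) => approved(rex)]; (8) [open(obj2) => ready(rex)]. Adds blue(obj2), locked(obj2), approved(rex), ready(rex).
Round 2: (2) [blue(obj2), locked(obj2), valid(rex) => small(obj2)]. Adds small(obj2).
Round 3: (7) [small(obj2), approved(rex) => signed(rex)]. Adds signed(rex).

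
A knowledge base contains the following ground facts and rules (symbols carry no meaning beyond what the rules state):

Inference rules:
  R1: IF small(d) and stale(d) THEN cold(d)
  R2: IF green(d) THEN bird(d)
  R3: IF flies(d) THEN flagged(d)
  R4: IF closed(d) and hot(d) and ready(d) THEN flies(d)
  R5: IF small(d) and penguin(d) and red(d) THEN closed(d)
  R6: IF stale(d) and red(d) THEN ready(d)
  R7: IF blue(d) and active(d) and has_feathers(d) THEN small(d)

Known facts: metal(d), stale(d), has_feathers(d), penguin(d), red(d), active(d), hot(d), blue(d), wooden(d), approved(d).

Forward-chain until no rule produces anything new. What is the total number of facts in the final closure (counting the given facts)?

16

Round 1 — R6, R7, derive ready(d), small(d).
Round 2 — R1, R5, derive cold(d), closed(d).
Round 3 — R4, derive flies(d).
Round 4 — R3, derive flagged(d).
Closure: {active(d), approved(d), blue(d), closed(d), cold(d), flagged(d), flies(d), has_feathers(d), hot(d), metal(d), penguin(d), ready(d), red(d), small(d), stale(d), wooden(d)} — 16 facts.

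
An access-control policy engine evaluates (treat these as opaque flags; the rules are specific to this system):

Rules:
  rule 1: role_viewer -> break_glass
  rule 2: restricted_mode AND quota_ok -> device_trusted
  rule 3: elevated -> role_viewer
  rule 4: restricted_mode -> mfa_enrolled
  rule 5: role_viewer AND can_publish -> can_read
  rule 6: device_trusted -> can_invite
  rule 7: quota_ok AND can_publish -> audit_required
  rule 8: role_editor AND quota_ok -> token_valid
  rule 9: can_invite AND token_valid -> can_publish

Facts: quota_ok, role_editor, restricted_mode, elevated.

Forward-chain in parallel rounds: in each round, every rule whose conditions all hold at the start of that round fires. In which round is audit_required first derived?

4

Round 1 fires rule 2, rule 3, rule 4, rule 8, giving device_trusted, role_viewer, mfa_enrolled, token_valid.
Round 2 fires rule 1, rule 6, giving break_glass, can_invite.
Round 3 fires rule 9, giving can_publish.
Round 4 fires rule 5, rule 7, giving can_read, audit_required.
audit_required first appears in round 4.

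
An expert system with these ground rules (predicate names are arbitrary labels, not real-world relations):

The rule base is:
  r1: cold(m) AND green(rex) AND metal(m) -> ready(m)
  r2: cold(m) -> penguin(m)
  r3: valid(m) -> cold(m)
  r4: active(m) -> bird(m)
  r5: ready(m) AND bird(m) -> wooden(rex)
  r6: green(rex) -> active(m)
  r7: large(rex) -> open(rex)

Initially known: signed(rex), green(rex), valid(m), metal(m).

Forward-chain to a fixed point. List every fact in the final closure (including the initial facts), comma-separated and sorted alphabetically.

active(m), bird(m), cold(m), green(rex), metal(m), penguin(m), ready(m), signed(rex), valid(m), wooden(rex)

[1] r3 [valid(m) -> cold(m)]; r6 [green(rex) -> active(m)]. ⇒ new: cold(m), active(m).
[2] r1 [cold(m) AND green(rex) AND metal(m) -> ready(m)]; r2 [cold(m) -> penguin(m)]; r4 [active(m) -> bird(m)]. ⇒ new: ready(m), penguin(m), bird(m).
[3] r5 [ready(m) AND bird(m) -> wooden(rex)]. ⇒ new: wooden(rex).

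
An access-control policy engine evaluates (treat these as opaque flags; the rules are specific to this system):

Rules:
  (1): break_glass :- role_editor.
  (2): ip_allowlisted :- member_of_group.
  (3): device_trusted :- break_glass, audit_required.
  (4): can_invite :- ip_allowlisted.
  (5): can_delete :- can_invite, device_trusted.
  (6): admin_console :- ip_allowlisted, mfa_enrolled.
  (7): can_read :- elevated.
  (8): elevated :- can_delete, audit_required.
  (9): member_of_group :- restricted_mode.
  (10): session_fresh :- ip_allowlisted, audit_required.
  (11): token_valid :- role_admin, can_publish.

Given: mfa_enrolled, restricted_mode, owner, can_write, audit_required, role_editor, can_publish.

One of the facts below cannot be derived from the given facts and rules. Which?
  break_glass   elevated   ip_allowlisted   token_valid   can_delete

[1] (1) [break_glass :- role_editor.]; (9) [member_of_group :- restricted_mode.]. ⇒ new: break_glass, member_of_group.
[2] (2) [ip_allowlisted :- member_of_group.]; (3) [device_trusted :- break_glass, audit_required.]. ⇒ new: ip_allowlisted, device_trusted.
[3] (4) [can_invite :- ip_allowlisted.]; (6) [admin_console :- ip_allowlisted, mfa_enrolled.]; (10) [session_fresh :- ip_allowlisted, audit_required.]. ⇒ new: can_invite, admin_console, session_fresh.
[4] (5) [can_delete :- can_invite, device_trusted.]. ⇒ new: can_delete.
[5] (8) [elevated :- can_delete, audit_required.]. ⇒ new: elevated.
[6] (7) [can_read :- elevated.]. ⇒ new: can_read.
Derived: can_delete (round 4), elevated (round 5), ip_allowlisted (round 2), break_glass (round 1). token_valid never appears in any round.

token_valid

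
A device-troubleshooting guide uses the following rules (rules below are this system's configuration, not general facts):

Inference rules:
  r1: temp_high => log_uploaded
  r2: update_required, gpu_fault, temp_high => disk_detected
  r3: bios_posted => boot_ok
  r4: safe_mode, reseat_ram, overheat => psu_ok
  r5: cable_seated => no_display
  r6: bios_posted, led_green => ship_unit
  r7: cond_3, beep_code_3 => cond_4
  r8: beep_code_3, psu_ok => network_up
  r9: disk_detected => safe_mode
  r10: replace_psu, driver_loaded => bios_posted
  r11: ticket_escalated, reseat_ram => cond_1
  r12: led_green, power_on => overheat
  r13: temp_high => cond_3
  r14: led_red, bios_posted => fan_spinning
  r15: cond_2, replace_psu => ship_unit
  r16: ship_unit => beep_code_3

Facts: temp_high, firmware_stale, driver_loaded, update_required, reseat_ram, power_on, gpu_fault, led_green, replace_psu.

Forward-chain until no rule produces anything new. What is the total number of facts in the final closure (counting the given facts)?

21

Round 1: r1 [temp_high => log_uploaded]; r2 [update_required, gpu_fault, temp_high => disk_detected]; r10 [replace_psu, driver_loaded => bios_posted]; r12 [led_green, power_on => overheat]; r13 [temp_high => cond_3]. Adds log_uploaded, disk_detected, bios_posted, overheat, cond_3.
Round 2: r3 [bios_posted => boot_ok]; r6 [bios_posted, led_green => ship_unit]; r9 [disk_detected => safe_mode]. Adds boot_ok, ship_unit, safe_mode.
Round 3: r4 [safe_mode, reseat_ram, overheat => psu_ok]; r16 [ship_unit => beep_code_3]. Adds psu_ok, beep_code_3.
Round 4: r7 [cond_3, beep_code_3 => cond_4]; r8 [beep_code_3, psu_ok => network_up]. Adds cond_4, network_up.
Closure: {beep_code_3, bios_posted, boot_ok, cond_3, cond_4, disk_detected, driver_loaded, firmware_stale, gpu_fault, led_green, log_uploaded, network_up, overheat, power_on, psu_ok, replace_psu, reseat_ram, safe_mode, ship_unit, temp_high, update_required} — 21 facts.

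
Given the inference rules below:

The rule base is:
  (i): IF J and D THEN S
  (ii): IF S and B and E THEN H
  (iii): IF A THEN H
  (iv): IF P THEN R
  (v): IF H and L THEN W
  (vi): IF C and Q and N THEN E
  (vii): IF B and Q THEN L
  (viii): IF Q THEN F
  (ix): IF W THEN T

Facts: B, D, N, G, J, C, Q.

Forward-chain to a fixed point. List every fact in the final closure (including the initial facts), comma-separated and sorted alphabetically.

Round 1: (i) [IF J and D THEN S]; (vi) [IF C and Q and N THEN E]; (vii) [IF B and Q THEN L]; (viii) [IF Q THEN F]. Adds S, E, L, F.
Round 2: (ii) [IF S and B and E THEN H]. Adds H.
Round 3: (v) [IF H and L THEN W]. Adds W.
Round 4: (ix) [IF W THEN T]. Adds T.

B, C, D, E, F, G, H, J, L, N, Q, S, T, W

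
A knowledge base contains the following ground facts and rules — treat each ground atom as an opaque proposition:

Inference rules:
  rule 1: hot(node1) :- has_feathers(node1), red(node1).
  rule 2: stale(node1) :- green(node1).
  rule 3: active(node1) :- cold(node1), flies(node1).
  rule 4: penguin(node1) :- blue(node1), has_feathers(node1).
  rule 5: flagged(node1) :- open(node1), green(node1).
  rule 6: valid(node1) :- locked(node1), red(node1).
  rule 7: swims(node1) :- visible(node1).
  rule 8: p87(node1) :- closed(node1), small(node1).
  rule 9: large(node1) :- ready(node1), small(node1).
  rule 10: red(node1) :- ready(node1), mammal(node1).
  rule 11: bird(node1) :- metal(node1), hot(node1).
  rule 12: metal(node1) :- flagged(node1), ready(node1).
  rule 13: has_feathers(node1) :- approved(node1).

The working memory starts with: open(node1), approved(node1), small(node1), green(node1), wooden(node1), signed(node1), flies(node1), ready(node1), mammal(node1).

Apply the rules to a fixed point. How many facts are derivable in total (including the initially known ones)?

17

Round 1: rule 2 [stale(node1) :- green(node1).]; rule 5 [flagged(node1) :- open(node1), green(node1).]; rule 9 [large(node1) :- ready(node1), small(node1).]; rule 10 [red(node1) :- ready(node1), mammal(node1).]; rule 13 [has_feathers(node1) :- approved(node1).]. New: stale(node1), flagged(node1), large(node1), red(node1), has_feathers(node1).
Round 2: rule 1 [hot(node1) :- has_feathers(node1), red(node1).]; rule 12 [metal(node1) :- flagged(node1), ready(node1).]. New: hot(node1), metal(node1).
Round 3: rule 11 [bird(node1) :- metal(node1), hot(node1).]. New: bird(node1).
Closure: {approved(node1), bird(node1), flagged(node1), flies(node1), green(node1), has_feathers(node1), hot(node1), large(node1), mammal(node1), metal(node1), open(node1), ready(node1), red(node1), signed(node1), small(node1), stale(node1), wooden(node1)} — 17 facts.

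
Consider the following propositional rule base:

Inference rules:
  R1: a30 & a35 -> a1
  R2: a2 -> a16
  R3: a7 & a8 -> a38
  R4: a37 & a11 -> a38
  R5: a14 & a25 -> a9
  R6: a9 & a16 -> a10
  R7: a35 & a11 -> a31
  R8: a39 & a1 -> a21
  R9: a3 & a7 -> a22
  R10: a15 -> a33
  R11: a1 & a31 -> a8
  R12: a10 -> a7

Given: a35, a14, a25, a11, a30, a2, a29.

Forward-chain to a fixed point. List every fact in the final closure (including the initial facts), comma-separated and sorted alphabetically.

a1, a10, a11, a14, a16, a2, a25, a29, a30, a31, a35, a38, a7, a8, a9

Round 1: R1 [a30 & a35 -> a1]; R2 [a2 -> a16]; R5 [a14 & a25 -> a9]; R7 [a35 & a11 -> a31]. Adds a1, a16, a9, a31.
Round 2: R6 [a9 & a16 -> a10]; R11 [a1 & a31 -> a8]. Adds a10, a8.
Round 3: R12 [a10 -> a7]. Adds a7.
Round 4: R3 [a7 & a8 -> a38]. Adds a38.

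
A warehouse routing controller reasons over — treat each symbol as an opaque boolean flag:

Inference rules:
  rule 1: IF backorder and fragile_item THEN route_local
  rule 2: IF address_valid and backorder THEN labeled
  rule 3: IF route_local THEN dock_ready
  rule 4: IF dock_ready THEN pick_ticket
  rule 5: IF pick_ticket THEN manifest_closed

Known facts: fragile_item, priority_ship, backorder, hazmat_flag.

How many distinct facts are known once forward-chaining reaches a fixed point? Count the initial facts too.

Round 1 fires rule 1, giving route_local.
Round 2 fires rule 3, giving dock_ready.
Round 3 fires rule 4, giving pick_ticket.
Round 4 fires rule 5, giving manifest_closed.
Closure: {backorder, dock_ready, fragile_item, hazmat_flag, manifest_closed, pick_ticket, priority_ship, route_local} — 8 facts.

8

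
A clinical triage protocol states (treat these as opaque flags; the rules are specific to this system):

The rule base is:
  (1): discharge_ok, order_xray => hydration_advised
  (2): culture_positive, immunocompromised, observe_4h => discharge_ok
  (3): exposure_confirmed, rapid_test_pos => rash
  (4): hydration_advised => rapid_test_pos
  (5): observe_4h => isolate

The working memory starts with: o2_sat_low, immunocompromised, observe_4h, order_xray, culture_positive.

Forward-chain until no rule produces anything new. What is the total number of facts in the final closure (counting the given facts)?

Round 1: (2) [culture_positive, immunocompromised, observe_4h => discharge_ok]; (5) [observe_4h => isolate]. New: discharge_ok, isolate.
Round 2: (1) [discharge_ok, order_xray => hydration_advised]. New: hydration_advised.
Round 3: (4) [hydration_advised => rapid_test_pos]. New: rapid_test_pos.
Closure: {culture_positive, discharge_ok, hydration_advised, immunocompromised, isolate, o2_sat_low, observe_4h, order_xray, rapid_test_pos} — 9 facts.

9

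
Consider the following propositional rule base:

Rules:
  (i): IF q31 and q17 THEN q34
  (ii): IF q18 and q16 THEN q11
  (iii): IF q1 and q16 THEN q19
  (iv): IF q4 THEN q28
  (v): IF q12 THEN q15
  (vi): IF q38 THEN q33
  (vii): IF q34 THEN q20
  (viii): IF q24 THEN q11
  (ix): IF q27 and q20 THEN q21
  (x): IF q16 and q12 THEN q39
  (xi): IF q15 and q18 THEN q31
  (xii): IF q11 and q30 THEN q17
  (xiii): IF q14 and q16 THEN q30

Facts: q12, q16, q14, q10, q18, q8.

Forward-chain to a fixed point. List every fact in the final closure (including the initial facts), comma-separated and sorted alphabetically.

Round 1 — (ii), (v), (x), (xiii), derive q11, q15, q39, q30.
Round 2 — (xi), (xii), derive q31, q17.
Round 3 — (i), derive q34.
Round 4 — (vii), derive q20.

q10, q11, q12, q14, q15, q16, q17, q18, q20, q30, q31, q34, q39, q8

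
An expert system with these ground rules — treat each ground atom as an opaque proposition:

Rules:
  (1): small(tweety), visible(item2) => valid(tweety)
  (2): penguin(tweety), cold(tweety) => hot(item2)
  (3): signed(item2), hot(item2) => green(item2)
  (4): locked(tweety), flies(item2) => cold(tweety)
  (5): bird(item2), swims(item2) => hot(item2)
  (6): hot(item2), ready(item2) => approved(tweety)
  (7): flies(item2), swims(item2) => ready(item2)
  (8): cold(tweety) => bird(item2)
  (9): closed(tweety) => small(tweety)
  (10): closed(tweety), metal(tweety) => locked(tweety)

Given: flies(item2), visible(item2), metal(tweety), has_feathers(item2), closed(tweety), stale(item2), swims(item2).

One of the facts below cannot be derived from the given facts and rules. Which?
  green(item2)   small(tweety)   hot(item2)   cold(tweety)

Round 1: (7) [flies(item2), swims(item2) => ready(item2)]; (9) [closed(tweety) => small(tweety)]; (10) [closed(tweety), metal(tweety) => locked(tweety)]. New: ready(item2), small(tweety), locked(tweety).
Round 2: (1) [small(tweety), visible(item2) => valid(tweety)]; (4) [locked(tweety), flies(item2) => cold(tweety)]. New: valid(tweety), cold(tweety).
Round 3: (8) [cold(tweety) => bird(item2)]. New: bird(item2).
Round 4: (5) [bird(item2), swims(item2) => hot(item2)]. New: hot(item2).
Round 5: (6) [hot(item2), ready(item2) => approved(tweety)]. New: approved(tweety).
Derived: hot(item2) (round 4), cold(tweety) (round 2), small(tweety) (round 1). green(item2) never appears in any round.

green(item2)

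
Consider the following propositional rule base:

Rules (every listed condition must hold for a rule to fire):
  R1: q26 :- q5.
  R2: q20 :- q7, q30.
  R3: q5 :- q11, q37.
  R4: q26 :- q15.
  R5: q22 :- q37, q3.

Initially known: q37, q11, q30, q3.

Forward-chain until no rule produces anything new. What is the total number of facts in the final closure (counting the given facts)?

Round 1: R3 [q5 :- q11, q37.]; R5 [q22 :- q37, q3.]. New: q5, q22.
Round 2: R1 [q26 :- q5.]. New: q26.
Closure: {q11, q22, q26, q3, q30, q37, q5} — 7 facts.

7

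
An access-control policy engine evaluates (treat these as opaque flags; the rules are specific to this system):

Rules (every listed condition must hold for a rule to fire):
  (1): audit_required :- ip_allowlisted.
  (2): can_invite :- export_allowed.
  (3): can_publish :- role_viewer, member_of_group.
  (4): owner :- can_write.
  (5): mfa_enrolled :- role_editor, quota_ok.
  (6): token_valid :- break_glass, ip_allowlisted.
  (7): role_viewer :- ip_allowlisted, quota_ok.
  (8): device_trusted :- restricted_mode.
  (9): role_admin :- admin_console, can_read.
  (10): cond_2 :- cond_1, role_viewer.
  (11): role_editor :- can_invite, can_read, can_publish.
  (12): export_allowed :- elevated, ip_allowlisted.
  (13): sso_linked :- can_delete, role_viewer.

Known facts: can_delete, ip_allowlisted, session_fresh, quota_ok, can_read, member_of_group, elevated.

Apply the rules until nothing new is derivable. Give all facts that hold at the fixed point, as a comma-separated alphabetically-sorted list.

audit_required, can_delete, can_invite, can_publish, can_read, elevated, export_allowed, ip_allowlisted, member_of_group, mfa_enrolled, quota_ok, role_editor, role_viewer, session_fresh, sso_linked

Round 1 — (1), (7), (12), derive audit_required, role_viewer, export_allowed.
Round 2 — (2), (3), (13), derive can_invite, can_publish, sso_linked.
Round 3 — (11), derive role_editor.
Round 4 — (5), derive mfa_enrolled.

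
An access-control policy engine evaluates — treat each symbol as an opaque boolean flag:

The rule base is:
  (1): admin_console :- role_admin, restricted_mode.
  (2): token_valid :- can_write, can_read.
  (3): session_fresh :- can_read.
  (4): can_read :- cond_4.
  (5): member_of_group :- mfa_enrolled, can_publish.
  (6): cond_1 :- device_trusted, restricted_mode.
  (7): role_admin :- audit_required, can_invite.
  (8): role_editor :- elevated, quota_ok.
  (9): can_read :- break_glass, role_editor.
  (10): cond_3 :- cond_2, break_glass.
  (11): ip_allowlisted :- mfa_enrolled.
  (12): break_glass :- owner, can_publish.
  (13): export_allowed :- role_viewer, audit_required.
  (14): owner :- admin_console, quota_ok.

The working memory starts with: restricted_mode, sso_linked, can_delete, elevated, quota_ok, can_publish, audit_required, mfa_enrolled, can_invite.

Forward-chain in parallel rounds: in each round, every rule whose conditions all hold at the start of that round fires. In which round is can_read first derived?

Round 1 — (5), (7), (8), (11), derive member_of_group, role_admin, role_editor, ip_allowlisted.
Round 2 — (1), derive admin_console.
Round 3 — (14), derive owner.
Round 4 — (12), derive break_glass.
Round 5 — (9), derive can_read.
can_read first appears in round 5.

5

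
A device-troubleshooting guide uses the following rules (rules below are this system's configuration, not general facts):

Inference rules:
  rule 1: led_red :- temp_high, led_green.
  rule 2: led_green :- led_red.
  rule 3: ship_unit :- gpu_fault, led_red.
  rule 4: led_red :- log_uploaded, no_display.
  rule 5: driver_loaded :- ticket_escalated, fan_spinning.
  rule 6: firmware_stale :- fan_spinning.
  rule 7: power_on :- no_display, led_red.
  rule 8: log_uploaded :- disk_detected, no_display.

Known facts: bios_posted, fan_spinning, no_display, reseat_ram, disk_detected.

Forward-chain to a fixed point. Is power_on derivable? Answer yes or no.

yes

Round 1 fires rule 6, rule 8, giving firmware_stale, log_uploaded.
Round 2 fires rule 4, giving led_red.
Round 3 fires rule 2, rule 7, giving led_green, power_on.
power_on appears in round 3, so it is derivable.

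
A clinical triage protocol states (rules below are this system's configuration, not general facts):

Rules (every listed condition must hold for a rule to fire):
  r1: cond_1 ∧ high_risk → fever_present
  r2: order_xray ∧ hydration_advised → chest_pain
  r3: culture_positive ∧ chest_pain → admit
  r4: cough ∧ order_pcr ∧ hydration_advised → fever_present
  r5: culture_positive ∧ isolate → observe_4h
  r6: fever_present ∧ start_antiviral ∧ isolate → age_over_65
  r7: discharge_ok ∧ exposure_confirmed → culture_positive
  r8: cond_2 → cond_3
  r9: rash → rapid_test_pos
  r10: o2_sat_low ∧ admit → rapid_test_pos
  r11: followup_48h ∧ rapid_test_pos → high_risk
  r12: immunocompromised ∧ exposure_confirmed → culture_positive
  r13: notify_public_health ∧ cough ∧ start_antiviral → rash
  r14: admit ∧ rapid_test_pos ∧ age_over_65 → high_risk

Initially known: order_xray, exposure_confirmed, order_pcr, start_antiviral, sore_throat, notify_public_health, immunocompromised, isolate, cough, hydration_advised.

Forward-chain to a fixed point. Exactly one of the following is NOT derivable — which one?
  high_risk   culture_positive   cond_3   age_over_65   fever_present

[1] r2 [order_xray ∧ hydration_advised → chest_pain]; r4 [cough ∧ order_pcr ∧ hydration_advised → fever_present]; r12 [immunocompromised ∧ exposure_confirmed → culture_positive]; r13 [notify_public_health ∧ cough ∧ start_antiviral → rash]. ⇒ new: chest_pain, fever_present, culture_positive, rash.
[2] r3 [culture_positive ∧ chest_pain → admit]; r5 [culture_positive ∧ isolate → observe_4h]; r6 [fever_present ∧ start_antiviral ∧ isolate → age_over_65]; r9 [rash → rapid_test_pos]. ⇒ new: admit, observe_4h, age_over_65, rapid_test_pos.
[3] r14 [admit ∧ rapid_test_pos ∧ age_over_65 → high_risk]. ⇒ new: high_risk.
Derived: high_risk (round 3), culture_positive (round 1), fever_present (round 1), age_over_65 (round 2). cond_3 never appears in any round.

cond_3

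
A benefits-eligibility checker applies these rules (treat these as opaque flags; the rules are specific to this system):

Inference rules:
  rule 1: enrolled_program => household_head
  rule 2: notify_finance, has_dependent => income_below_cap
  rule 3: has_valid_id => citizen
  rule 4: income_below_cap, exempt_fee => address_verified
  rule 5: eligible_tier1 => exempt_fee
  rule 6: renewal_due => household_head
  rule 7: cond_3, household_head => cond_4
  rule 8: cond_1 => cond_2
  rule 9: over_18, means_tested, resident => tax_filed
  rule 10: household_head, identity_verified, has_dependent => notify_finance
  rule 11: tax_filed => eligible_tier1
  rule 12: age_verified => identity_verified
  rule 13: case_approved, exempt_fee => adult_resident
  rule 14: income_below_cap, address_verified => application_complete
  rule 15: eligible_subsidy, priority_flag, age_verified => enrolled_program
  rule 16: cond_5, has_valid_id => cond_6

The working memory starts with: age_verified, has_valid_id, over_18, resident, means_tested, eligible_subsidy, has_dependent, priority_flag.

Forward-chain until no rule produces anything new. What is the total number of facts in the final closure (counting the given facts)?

Round 1 — rule 3, rule 9, rule 12, rule 15, derive citizen, tax_filed, identity_verified, enrolled_program.
Round 2 — rule 1, rule 11, derive household_head, eligible_tier1.
Round 3 — rule 5, rule 10, derive exempt_fee, notify_finance.
Round 4 — rule 2, derive income_below_cap.
Round 5 — rule 4, derive address_verified.
Round 6 — rule 14, derive application_complete.
Closure: {address_verified, age_verified, application_complete, citizen, eligible_subsidy, eligible_tier1, enrolled_program, exempt_fee, has_dependent, has_valid_id, household_head, identity_verified, income_below_cap, means_tested, notify_finance, over_18, priority_flag, resident, tax_filed} — 19 facts.

19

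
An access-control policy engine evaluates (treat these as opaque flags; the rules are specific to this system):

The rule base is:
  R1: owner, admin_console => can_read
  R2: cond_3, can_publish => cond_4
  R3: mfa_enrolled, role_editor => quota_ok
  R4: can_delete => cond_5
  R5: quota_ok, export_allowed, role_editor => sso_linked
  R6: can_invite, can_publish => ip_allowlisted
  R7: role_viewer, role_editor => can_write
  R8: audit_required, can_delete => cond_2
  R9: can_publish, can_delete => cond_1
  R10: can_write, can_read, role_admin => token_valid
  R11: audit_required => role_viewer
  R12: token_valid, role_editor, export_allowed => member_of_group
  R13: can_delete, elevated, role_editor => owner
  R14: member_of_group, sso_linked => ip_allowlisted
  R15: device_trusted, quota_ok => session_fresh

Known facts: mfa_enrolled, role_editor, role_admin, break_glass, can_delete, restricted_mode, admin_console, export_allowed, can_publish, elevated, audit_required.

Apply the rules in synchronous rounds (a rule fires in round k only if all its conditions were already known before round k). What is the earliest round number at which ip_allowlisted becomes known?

5

Round 1 — R3, R4, R8, R9, R11, R13, derive quota_ok, cond_5, cond_2, cond_1, role_viewer, owner.
Round 2 — R1, R5, R7, derive can_read, sso_linked, can_write.
Round 3 — R10, derive token_valid.
Round 4 — R12, derive member_of_group.
Round 5 — R14, derive ip_allowlisted.
ip_allowlisted first appears in round 5.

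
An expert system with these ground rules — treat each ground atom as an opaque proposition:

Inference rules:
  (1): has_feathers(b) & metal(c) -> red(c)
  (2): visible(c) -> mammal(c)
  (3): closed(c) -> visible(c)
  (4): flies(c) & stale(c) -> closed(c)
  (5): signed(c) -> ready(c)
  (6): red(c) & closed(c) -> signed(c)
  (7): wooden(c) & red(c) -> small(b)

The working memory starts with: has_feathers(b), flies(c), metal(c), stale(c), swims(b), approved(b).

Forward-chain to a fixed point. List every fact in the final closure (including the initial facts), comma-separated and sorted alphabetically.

approved(b), closed(c), flies(c), has_feathers(b), mammal(c), metal(c), ready(c), red(c), signed(c), stale(c), swims(b), visible(c)

[1] (1) [has_feathers(b) & metal(c) -> red(c)]; (4) [flies(c) & stale(c) -> closed(c)]. ⇒ new: red(c), closed(c).
[2] (3) [closed(c) -> visible(c)]; (6) [red(c) & closed(c) -> signed(c)]. ⇒ new: visible(c), signed(c).
[3] (2) [visible(c) -> mammal(c)]; (5) [signed(c) -> ready(c)]. ⇒ new: mammal(c), ready(c).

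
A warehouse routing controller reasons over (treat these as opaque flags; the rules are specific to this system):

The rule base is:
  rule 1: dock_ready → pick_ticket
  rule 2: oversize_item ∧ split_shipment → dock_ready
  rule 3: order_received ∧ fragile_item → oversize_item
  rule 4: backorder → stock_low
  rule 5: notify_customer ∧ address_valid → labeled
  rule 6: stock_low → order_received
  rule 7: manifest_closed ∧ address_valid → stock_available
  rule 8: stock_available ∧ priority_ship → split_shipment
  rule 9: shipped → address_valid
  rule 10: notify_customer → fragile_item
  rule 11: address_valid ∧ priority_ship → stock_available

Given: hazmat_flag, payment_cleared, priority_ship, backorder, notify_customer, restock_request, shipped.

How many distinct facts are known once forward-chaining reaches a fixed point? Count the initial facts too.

Round 1: rule 4 [backorder → stock_low]; rule 9 [shipped → address_valid]; rule 10 [notify_customer → fragile_item]. New: stock_low, address_valid, fragile_item.
Round 2: rule 5 [notify_customer ∧ address_valid → labeled]; rule 6 [stock_low → order_received]; rule 11 [address_valid ∧ priority_ship → stock_available]. New: labeled, order_received, stock_available.
Round 3: rule 3 [order_received ∧ fragile_item → oversize_item]; rule 8 [stock_available ∧ priority_ship → split_shipment]. New: oversize_item, split_shipment.
Round 4: rule 2 [oversize_item ∧ split_shipment → dock_ready]. New: dock_ready.
Round 5: rule 1 [dock_ready → pick_ticket]. New: pick_ticket.
Closure: {address_valid, backorder, dock_ready, fragile_item, hazmat_flag, labeled, notify_customer, order_received, oversize_item, payment_cleared, pick_ticket, priority_ship, restock_request, shipped, split_shipment, stock_available, stock_low} — 17 facts.

17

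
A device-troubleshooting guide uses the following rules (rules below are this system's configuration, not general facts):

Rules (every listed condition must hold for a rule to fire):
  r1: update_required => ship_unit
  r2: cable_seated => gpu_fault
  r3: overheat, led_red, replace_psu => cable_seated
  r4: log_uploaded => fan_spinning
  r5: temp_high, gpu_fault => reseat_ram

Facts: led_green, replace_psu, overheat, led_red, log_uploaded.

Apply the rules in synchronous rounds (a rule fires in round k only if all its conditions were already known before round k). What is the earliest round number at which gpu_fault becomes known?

Round 1 fires r3, r4, giving cable_seated, fan_spinning.
Round 2 fires r2, giving gpu_fault.
gpu_fault first appears in round 2.

2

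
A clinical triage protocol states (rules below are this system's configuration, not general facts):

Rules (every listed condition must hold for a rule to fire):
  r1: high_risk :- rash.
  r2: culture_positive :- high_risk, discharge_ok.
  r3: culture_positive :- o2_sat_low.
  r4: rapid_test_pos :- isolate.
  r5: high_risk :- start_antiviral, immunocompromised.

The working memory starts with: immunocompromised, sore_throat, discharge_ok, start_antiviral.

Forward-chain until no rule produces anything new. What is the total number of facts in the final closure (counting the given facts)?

Round 1 — r5, derive high_risk.
Round 2 — r2, derive culture_positive.
Closure: {culture_positive, discharge_ok, high_risk, immunocompromised, sore_throat, start_antiviral} — 6 facts.

6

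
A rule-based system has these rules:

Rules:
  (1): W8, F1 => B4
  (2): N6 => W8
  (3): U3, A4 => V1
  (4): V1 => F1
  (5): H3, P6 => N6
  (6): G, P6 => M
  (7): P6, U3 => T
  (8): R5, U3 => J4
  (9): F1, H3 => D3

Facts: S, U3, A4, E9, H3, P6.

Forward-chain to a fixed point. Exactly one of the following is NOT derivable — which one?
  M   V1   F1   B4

Round 1: (3) [U3, A4 => V1]; (5) [H3, P6 => N6]; (7) [P6, U3 => T]. New: V1, N6, T.
Round 2: (2) [N6 => W8]; (4) [V1 => F1]. New: W8, F1.
Round 3: (1) [W8, F1 => B4]; (9) [F1, H3 => D3]. New: B4, D3.
Derived: F1 (round 2), V1 (round 1), B4 (round 3). M never appears in any round.

M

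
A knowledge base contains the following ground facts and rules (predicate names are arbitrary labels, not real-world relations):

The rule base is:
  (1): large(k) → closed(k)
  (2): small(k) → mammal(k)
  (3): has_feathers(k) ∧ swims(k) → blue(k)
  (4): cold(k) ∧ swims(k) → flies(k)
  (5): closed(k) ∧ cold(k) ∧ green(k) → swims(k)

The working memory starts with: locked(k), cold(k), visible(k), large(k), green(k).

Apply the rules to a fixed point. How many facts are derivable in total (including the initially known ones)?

8

Round 1 — (1), derive closed(k).
Round 2 — (5), derive swims(k).
Round 3 — (4), derive flies(k).
Closure: {closed(k), cold(k), flies(k), green(k), large(k), locked(k), swims(k), visible(k)} — 8 facts.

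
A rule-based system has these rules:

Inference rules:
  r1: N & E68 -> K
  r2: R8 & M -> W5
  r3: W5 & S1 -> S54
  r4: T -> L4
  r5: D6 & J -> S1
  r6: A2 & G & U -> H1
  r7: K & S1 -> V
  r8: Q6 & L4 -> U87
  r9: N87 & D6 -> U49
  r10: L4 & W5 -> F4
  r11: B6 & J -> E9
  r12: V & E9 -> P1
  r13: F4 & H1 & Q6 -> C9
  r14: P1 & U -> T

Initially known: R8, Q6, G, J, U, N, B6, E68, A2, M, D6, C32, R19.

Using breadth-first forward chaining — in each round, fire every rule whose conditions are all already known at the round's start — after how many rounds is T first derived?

Round 1: r1 [N & E68 -> K]; r2 [R8 & M -> W5]; r5 [D6 & J -> S1]; r6 [A2 & G & U -> H1]; r11 [B6 & J -> E9]. Adds K, W5, S1, H1, E9.
Round 2: r3 [W5 & S1 -> S54]; r7 [K & S1 -> V]. Adds S54, V.
Round 3: r12 [V & E9 -> P1]. Adds P1.
Round 4: r14 [P1 & U -> T]. Adds T.
T first appears in round 4.

4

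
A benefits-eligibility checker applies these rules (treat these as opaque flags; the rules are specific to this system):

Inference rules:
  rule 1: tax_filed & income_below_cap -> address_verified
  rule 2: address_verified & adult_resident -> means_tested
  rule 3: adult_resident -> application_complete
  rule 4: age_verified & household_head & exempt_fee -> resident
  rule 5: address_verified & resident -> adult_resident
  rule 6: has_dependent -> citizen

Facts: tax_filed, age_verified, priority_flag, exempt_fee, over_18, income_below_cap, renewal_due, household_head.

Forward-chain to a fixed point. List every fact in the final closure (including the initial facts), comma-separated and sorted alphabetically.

Round 1 — rule 1, rule 4, derive address_verified, resident.
Round 2 — rule 5, derive adult_resident.
Round 3 — rule 2, rule 3, derive means_tested, application_complete.

address_verified, adult_resident, age_verified, application_complete, exempt_fee, household_head, income_below_cap, means_tested, over_18, priority_flag, renewal_due, resident, tax_filed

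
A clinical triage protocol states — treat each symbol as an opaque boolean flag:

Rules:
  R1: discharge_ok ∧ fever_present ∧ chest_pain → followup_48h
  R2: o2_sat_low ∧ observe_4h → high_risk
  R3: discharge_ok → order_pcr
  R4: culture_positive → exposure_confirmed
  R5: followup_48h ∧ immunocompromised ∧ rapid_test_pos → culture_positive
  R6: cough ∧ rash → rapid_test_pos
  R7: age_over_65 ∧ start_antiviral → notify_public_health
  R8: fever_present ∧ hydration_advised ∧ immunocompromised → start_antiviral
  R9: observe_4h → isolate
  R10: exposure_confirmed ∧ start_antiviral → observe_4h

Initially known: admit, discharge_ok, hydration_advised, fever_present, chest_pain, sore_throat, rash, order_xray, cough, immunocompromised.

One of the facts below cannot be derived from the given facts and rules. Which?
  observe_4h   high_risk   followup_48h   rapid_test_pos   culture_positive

high_risk

[1] R1 [discharge_ok ∧ fever_present ∧ chest_pain → followup_48h]; R3 [discharge_ok → order_pcr]; R6 [cough ∧ rash → rapid_test_pos]; R8 [fever_present ∧ hydration_advised ∧ immunocompromised → start_antiviral]. ⇒ new: followup_48h, order_pcr, rapid_test_pos, start_antiviral.
[2] R5 [followup_48h ∧ immunocompromised ∧ rapid_test_pos → culture_positive]. ⇒ new: culture_positive.
[3] R4 [culture_positive → exposure_confirmed]. ⇒ new: exposure_confirmed.
[4] R10 [exposure_confirmed ∧ start_antiviral → observe_4h]. ⇒ new: observe_4h.
[5] R9 [observe_4h → isolate]. ⇒ new: isolate.
Derived: culture_positive (round 2), rapid_test_pos (round 1), observe_4h (round 4), followup_48h (round 1). high_risk never appears in any round.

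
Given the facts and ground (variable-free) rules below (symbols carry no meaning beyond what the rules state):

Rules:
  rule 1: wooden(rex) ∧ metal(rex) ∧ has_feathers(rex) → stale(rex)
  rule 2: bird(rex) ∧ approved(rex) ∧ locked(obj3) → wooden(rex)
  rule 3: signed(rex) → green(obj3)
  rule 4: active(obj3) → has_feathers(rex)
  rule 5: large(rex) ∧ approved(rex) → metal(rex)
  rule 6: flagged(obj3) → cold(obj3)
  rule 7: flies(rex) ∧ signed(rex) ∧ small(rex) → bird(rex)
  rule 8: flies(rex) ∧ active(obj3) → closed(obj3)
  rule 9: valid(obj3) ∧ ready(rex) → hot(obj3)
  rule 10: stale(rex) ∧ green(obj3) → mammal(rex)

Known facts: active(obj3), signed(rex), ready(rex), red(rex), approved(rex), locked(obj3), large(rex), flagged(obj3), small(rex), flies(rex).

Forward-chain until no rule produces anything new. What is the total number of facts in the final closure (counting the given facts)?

19

Round 1 — rule 3, rule 4, rule 5, rule 6, rule 7, rule 8, derive green(obj3), has_feathers(rex), metal(rex), cold(obj3), bird(rex), closed(obj3).
Round 2 — rule 2, derive wooden(rex).
Round 3 — rule 1, derive stale(rex).
Round 4 — rule 10, derive mammal(rex).
Closure: {active(obj3), approved(rex), bird(rex), closed(obj3), cold(obj3), flagged(obj3), flies(rex), green(obj3), has_feathers(rex), large(rex), locked(obj3), mammal(rex), metal(rex), ready(rex), red(rex), signed(rex), small(rex), stale(rex), wooden(rex)} — 19 facts.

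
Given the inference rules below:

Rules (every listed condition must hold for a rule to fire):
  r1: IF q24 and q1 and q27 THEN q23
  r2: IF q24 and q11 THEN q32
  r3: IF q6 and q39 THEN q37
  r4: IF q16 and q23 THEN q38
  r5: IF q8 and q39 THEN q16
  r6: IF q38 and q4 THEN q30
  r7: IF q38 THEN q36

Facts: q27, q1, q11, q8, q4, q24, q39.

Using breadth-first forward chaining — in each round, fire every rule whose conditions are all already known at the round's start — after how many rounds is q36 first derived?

[1] r1 [IF q24 and q1 and q27 THEN q23]; r2 [IF q24 and q11 THEN q32]; r5 [IF q8 and q39 THEN q16]. ⇒ new: q23, q32, q16.
[2] r4 [IF q16 and q23 THEN q38]. ⇒ new: q38.
[3] r6 [IF q38 and q4 THEN q30]; r7 [IF q38 THEN q36]. ⇒ new: q30, q36.
q36 first appears in round 3.

3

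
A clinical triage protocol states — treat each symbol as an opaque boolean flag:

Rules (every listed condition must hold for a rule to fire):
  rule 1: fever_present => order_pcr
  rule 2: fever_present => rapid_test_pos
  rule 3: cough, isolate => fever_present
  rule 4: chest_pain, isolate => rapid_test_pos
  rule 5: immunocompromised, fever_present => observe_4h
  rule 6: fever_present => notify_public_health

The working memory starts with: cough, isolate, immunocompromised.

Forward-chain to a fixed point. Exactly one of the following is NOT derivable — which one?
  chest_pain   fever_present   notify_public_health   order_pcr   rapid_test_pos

chest_pain

Round 1 fires rule 3, giving fever_present.
Round 2 fires rule 1, rule 2, rule 5, rule 6, giving order_pcr, rapid_test_pos, observe_4h, notify_public_health.
Derived: fever_present (round 1), order_pcr (round 2), notify_public_health (round 2), rapid_test_pos (round 2). chest_pain never appears in any round.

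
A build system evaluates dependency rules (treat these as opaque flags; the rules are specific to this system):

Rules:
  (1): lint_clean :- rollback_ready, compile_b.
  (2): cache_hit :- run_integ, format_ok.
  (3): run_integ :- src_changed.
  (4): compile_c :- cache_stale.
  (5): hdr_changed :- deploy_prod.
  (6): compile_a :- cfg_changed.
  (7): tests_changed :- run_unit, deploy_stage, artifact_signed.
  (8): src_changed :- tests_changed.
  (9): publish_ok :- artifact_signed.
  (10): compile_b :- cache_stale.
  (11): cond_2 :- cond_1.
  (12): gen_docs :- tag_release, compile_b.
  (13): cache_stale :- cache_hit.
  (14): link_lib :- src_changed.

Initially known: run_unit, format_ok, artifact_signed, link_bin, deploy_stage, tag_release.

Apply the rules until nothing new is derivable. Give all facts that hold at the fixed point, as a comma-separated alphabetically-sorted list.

[1] (7) [tests_changed :- run_unit, deploy_stage, artifact_signed.]; (9) [publish_ok :- artifact_signed.]. ⇒ new: tests_changed, publish_ok.
[2] (8) [src_changed :- tests_changed.]. ⇒ new: src_changed.
[3] (3) [run_integ :- src_changed.]; (14) [link_lib :- src_changed.]. ⇒ new: run_integ, link_lib.
[4] (2) [cache_hit :- run_integ, format_ok.]. ⇒ new: cache_hit.
[5] (13) [cache_stale :- cache_hit.]. ⇒ new: cache_stale.
[6] (4) [compile_c :- cache_stale.]; (10) [compile_b :- cache_stale.]. ⇒ new: compile_c, compile_b.
[7] (12) [gen_docs :- tag_release, compile_b.]. ⇒ new: gen_docs.

artifact_signed, cache_hit, cache_stale, compile_b, compile_c, deploy_stage, format_ok, gen_docs, link_bin, link_lib, publish_ok, run_integ, run_unit, src_changed, tag_release, tests_changed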